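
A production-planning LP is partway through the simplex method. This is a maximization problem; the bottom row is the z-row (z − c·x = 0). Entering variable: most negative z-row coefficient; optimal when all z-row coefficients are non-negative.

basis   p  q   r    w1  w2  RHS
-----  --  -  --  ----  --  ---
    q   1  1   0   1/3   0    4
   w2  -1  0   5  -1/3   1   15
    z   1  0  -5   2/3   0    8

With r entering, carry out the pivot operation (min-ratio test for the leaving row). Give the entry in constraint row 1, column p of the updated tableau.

1

Ratio test on column r — row 1: entry 0 ≤ 0; row 2: 15/5 = 3. Minimum is 3 at row 2 (w2 leaves); pivot element 5.
Divide row 2 by 5; eliminate column r from the other rows.
Row 1 update in column p: 1 − 0·(-1/5) = 1.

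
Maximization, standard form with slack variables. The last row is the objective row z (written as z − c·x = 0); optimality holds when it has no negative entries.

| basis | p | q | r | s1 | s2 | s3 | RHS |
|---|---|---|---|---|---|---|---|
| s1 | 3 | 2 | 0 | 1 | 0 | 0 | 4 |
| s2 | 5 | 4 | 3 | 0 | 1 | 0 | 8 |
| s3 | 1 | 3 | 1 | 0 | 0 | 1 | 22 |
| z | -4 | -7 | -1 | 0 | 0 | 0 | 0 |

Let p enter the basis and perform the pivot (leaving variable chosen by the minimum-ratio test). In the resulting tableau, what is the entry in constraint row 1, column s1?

Ratio test on column p — row 1: 4/3 = 4/3; row 2: 8/5 = 8/5; row 3: 22/1 = 22. Minimum is 4/3 at row 1 (s1 leaves); pivot element 3.
Divide row 1 by 3; eliminate column p from the other rows.
In the new row 1, the s1 entry is the old entry divided by the pivot: 1/3 = 1/3.

1/3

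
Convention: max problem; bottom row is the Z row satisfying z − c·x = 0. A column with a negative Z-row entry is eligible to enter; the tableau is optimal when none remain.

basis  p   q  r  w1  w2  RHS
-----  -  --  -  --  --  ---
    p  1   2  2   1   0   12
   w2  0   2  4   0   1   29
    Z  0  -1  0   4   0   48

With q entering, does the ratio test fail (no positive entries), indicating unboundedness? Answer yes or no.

Column q has positive entries in row(s) 1, 2, so the ratio test bounds it — not unbounded.

no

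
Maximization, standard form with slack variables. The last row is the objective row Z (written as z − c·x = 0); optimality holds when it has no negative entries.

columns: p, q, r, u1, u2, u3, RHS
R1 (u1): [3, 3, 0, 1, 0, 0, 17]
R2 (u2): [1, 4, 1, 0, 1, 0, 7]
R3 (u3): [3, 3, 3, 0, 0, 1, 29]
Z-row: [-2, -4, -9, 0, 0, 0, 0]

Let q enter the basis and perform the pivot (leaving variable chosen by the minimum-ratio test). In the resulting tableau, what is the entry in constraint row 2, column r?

1/4

Ratio test on column q — row 1: 17/3 = 17/3; row 2: 7/4 = 7/4; row 3: 29/3 = 29/3. Minimum is 7/4 at row 2 (u2 leaves); pivot element 4.
Divide row 2 by 4; eliminate column q from the other rows.
In the new row 2, the r entry is the old entry divided by the pivot: 1/4 = 1/4.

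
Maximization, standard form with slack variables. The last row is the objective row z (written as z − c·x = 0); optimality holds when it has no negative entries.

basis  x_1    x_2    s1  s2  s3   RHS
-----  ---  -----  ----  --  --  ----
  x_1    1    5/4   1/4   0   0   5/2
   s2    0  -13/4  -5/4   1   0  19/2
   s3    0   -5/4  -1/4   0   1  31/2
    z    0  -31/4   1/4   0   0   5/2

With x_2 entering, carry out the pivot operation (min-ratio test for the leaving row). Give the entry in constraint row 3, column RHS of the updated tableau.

Ratio test on column x_2 — row 1: (5/2)/(5/4) = 2; row 2: entry -13/4 ≤ 0; row 3: entry -5/4 ≤ 0. Minimum is 2 at row 1 (x_1 leaves); pivot element 5/4.
Divide row 1 by 5/4; eliminate column x_2 from the other rows.
Row 3 update in column RHS: 31/2 − (-5/4)·2 = 18.

18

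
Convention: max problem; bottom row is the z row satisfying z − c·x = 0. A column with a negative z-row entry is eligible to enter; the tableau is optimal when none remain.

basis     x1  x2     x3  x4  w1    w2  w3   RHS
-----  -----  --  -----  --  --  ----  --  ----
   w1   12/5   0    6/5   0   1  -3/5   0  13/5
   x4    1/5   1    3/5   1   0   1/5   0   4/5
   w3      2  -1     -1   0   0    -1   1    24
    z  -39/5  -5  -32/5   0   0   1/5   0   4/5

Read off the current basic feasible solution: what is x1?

x1 is not in the basis, so in the current basic feasible solution x1 = 0.

0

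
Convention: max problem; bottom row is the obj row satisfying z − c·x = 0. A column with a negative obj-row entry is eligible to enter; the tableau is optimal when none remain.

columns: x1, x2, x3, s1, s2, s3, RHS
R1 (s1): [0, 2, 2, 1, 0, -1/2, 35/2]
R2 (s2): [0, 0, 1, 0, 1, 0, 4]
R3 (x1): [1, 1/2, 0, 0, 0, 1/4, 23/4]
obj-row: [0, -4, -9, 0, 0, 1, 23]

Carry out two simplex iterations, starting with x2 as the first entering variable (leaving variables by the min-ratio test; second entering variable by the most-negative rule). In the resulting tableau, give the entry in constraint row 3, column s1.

-1/4

Ratio test on column x2 — row 1: (35/2)/2 = 35/4; row 2: entry 0 ≤ 0; row 3: (23/4)/(1/2) = 23/2. Minimum is 35/4 at row 1 (s1 leaves); pivot element 2.
Divide row 1 by 2; eliminate column x2 from the other rows.
Second iteration: most negative obj-row entry is -5 in column x3, so x3 enters.
Ratio test on column x3 — row 1: (35/4)/1 = 35/4; row 2: 4/1 = 4; row 3: entry -1/2 ≤ 0. Minimum is 4 at row 2 (s2 leaves); pivot element 1.
Divide row 2 by 1; eliminate column x3 from the other rows.
After both pivots, the entry at constraint row 3, column s1 is -1/4.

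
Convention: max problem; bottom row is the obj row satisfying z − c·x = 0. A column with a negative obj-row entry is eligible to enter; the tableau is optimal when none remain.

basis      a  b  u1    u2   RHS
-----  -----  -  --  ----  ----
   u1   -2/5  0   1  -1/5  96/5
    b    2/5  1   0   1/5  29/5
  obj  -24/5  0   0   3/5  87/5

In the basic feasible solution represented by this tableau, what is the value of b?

b is basic (row 2); its value is the RHS of that row, 29/5.

29/5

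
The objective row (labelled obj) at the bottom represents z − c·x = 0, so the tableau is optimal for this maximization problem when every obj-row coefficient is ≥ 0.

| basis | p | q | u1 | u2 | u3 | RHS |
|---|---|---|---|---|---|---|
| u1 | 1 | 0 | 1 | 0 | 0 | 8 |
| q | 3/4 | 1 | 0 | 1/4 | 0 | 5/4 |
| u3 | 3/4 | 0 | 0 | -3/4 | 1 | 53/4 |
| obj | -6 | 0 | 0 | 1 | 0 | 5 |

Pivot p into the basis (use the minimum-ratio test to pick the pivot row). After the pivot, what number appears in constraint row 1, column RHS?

Ratio test on column p — row 1: 8/1 = 8; row 2: (5/4)/(3/4) = 5/3; row 3: (53/4)/(3/4) = 53/3. Minimum is 5/3 at row 2 (q leaves); pivot element 3/4.
Divide row 2 by 3/4; eliminate column p from the other rows.
Row 1 update in column RHS: 8 − 1·(5/3) = 19/3.

19/3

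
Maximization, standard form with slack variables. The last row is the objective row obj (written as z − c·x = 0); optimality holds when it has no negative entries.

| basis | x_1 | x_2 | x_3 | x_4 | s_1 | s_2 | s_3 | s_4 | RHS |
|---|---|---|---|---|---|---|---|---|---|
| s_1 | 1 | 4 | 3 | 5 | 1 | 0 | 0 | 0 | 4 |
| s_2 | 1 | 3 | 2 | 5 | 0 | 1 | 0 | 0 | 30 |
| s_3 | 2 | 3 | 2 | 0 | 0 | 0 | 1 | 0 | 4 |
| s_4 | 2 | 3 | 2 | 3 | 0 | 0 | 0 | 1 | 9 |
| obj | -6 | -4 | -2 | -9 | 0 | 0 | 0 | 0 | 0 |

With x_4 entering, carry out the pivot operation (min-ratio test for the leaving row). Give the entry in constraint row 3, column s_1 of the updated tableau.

0

Ratio test on column x_4 — row 1: 4/5 = 4/5; row 2: 30/5 = 6; row 3: entry 0 ≤ 0; row 4: 9/3 = 3. Minimum is 4/5 at row 1 (s_1 leaves); pivot element 5.
Divide row 1 by 5; eliminate column x_4 from the other rows.
Row 3 update in column s_1: 0 − 0·(1/5) = 0.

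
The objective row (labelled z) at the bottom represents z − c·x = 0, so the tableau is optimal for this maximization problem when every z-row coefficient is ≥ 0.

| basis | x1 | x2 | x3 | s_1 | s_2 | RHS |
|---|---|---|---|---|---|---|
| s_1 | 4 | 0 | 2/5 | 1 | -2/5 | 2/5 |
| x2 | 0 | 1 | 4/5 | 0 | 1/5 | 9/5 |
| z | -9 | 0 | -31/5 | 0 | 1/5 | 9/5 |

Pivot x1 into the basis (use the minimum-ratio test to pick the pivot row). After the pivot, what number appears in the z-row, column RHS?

27/10

Ratio test on column x1 — row 1: (2/5)/4 = 1/10; row 2: entry 0 ≤ 0. Minimum is 1/10 at row 1 (s_1 leaves); pivot element 4.
Divide row 1 by 4; eliminate column x1 from the other rows.
z-row update in column RHS: 9/5 − (-9)·(1/10) = 27/10.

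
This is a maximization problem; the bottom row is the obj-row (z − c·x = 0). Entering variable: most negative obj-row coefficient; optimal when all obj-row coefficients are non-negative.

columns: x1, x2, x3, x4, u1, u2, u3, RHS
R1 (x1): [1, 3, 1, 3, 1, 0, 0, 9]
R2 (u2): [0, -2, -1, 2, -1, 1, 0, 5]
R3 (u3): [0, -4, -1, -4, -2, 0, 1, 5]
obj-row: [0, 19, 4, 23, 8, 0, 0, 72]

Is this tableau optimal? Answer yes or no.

yes

Every obj-row coefficient is ≥ 0, so the tableau is optimal.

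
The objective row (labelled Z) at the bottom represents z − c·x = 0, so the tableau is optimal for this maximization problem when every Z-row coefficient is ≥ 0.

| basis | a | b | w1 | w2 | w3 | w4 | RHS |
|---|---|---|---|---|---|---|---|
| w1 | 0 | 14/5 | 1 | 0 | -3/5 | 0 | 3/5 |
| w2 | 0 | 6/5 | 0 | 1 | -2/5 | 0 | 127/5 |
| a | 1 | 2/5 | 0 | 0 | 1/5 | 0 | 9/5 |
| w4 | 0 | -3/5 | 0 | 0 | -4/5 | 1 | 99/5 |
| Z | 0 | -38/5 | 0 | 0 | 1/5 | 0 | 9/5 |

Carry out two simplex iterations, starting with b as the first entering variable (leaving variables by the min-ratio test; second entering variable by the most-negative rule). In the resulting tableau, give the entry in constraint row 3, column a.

7/2

Ratio test on column b — row 1: (3/5)/(14/5) = 3/14; row 2: (127/5)/(6/5) = 127/6; row 3: (9/5)/(2/5) = 9/2; row 4: entry -3/5 ≤ 0. Minimum is 3/14 at row 1 (w1 leaves); pivot element 14/5.
Divide row 1 by 14/5; eliminate column b from the other rows.
Second iteration: most negative Z-row entry is -10/7 in column w3, so w3 enters.
Ratio test on column w3 — row 1: entry -3/14 ≤ 0; row 2: entry -1/7 ≤ 0; row 3: (12/7)/(2/7) = 6; row 4: entry -13/14 ≤ 0. Minimum is 6 at row 3 (a leaves); pivot element 2/7.
Divide row 3 by 2/7; eliminate column w3 from the other rows.
After both pivots, the entry at constraint row 3, column a is 7/2.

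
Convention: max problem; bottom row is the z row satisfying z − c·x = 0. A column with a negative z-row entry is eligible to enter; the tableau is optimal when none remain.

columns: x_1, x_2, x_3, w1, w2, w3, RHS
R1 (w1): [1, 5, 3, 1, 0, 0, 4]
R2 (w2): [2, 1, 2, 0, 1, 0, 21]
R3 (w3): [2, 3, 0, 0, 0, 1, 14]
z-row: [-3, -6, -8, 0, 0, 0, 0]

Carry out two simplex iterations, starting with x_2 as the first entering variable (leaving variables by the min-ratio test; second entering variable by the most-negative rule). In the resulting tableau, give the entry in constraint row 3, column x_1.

2

Ratio test on column x_2 — row 1: 4/5 = 4/5; row 2: 21/1 = 21; row 3: 14/3 = 14/3. Minimum is 4/5 at row 1 (w1 leaves); pivot element 5.
Divide row 1 by 5; eliminate column x_2 from the other rows.
Second iteration: most negative z-row entry is -22/5 in column x_3, so x_3 enters.
Ratio test on column x_3 — row 1: (4/5)/(3/5) = 4/3; row 2: (101/5)/(7/5) = 101/7; row 3: entry -9/5 ≤ 0. Minimum is 4/3 at row 1 (x_2 leaves); pivot element 3/5.
Divide row 1 by 3/5; eliminate column x_3 from the other rows.
After both pivots, the entry at constraint row 3, column x_1 is 2.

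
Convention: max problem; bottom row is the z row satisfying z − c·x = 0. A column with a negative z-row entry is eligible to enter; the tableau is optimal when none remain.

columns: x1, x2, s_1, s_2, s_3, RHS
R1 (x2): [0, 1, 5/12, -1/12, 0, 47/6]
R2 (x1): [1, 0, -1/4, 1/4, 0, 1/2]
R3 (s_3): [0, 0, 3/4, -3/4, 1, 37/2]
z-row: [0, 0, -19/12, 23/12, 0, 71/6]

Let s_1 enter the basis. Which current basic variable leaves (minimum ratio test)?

x2

Column s_1 entries and ratios — x2: (47/6)/(5/12) = 94/5; x1: -1/4 ≤ 0, skip; s_3: (37/2)/(3/4) = 74/3.
Smallest ratio is 94/5 in the row of x2, so x2 leaves.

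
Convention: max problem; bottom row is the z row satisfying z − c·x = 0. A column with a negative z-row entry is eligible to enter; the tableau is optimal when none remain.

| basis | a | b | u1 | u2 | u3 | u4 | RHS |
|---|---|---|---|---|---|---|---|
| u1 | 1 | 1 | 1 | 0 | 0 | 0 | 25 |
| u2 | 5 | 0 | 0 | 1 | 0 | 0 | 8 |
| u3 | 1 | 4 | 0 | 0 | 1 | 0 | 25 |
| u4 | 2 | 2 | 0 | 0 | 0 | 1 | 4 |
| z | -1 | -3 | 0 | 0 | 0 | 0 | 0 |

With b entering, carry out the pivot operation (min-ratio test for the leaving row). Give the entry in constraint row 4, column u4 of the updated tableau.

1/2

Ratio test on column b — row 1: 25/1 = 25; row 2: entry 0 ≤ 0; row 3: 25/4 = 25/4; row 4: 4/2 = 2. Minimum is 2 at row 4 (u4 leaves); pivot element 2.
Divide row 4 by 2; eliminate column b from the other rows.
In the new row 4, the u4 entry is the old entry divided by the pivot: 1/2 = 1/2.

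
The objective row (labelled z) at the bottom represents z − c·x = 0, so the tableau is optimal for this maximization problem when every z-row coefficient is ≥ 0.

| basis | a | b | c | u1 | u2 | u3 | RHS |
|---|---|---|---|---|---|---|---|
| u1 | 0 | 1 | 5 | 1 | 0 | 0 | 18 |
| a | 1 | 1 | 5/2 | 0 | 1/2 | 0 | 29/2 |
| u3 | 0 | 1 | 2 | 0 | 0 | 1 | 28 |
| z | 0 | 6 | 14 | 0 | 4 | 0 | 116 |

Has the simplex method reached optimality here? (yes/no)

yes

Every z-row coefficient is ≥ 0, so the tableau is optimal.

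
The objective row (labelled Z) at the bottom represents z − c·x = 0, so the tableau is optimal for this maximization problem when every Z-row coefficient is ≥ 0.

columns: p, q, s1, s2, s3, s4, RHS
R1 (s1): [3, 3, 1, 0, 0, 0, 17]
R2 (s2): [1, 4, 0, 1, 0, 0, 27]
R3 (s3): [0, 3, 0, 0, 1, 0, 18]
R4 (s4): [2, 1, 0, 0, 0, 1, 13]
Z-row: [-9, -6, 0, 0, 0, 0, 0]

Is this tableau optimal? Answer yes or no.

no

The Z-row has a negative entry -9 in column p, so it is not optimal.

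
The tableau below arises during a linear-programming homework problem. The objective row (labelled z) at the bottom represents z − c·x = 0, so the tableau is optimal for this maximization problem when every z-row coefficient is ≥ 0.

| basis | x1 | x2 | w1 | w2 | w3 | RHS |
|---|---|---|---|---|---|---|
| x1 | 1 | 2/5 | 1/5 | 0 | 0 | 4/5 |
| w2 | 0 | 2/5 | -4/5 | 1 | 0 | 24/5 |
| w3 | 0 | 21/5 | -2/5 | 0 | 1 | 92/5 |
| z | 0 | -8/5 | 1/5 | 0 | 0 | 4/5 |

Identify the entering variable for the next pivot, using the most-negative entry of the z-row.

x2

Negative z-row entries: x2: -8/5.
The most negative is -8/5 in column x2, so x2 enters.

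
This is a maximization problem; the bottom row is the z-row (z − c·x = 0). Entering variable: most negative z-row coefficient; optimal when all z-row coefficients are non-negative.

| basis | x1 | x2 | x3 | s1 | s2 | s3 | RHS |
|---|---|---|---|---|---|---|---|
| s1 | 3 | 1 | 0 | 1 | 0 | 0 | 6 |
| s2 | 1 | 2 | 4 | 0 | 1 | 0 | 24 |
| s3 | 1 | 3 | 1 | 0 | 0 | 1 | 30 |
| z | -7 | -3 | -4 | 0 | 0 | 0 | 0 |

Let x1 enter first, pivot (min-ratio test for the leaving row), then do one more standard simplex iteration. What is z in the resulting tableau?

Ratio test on column x1 — row 1: 6/3 = 2; row 2: 24/1 = 24; row 3: 30/1 = 30. Minimum is 2 at row 1 (s1 leaves); pivot element 3.
Pivot on row 1; the z-row RHS becomes 0 − (-7)·2 = 14.
Next entering variable (most negative z-row entry -4): x3.
Ratio test on column x3 — row 1: entry 0 ≤ 0; row 2: 22/4 = 11/2; row 3: 28/1 = 28. Minimum is 11/2 at row 2 (s2 leaves); pivot element 4.
After the second pivot the z-row RHS is 14 − (-4)·(11/2) = 36.

36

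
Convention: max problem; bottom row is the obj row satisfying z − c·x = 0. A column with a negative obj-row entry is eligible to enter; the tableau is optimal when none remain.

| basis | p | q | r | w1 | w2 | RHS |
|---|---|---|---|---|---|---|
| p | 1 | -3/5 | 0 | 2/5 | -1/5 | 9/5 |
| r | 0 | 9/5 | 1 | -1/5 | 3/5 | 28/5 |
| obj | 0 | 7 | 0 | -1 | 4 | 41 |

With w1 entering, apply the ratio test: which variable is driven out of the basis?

p

Column w1 entries and ratios — p: (9/5)/(2/5) = 9/2; r: -1/5 ≤ 0, skip.
Smallest ratio is 9/2 in the row of p, so p leaves.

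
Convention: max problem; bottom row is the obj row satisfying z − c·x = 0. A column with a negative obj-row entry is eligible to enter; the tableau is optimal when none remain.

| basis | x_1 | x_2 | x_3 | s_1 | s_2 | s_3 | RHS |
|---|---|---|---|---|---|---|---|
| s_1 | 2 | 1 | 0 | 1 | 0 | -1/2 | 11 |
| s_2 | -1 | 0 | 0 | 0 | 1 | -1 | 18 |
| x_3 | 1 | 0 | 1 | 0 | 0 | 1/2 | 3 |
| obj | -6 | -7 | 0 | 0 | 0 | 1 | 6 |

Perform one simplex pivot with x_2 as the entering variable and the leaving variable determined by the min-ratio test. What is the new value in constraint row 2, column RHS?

Ratio test on column x_2 — row 1: 11/1 = 11; row 2: entry 0 ≤ 0; row 3: entry 0 ≤ 0. Minimum is 11 at row 1 (s_1 leaves); pivot element 1.
Divide row 1 by 1; eliminate column x_2 from the other rows.
Row 2 update in column RHS: 18 − 0·11 = 18.

18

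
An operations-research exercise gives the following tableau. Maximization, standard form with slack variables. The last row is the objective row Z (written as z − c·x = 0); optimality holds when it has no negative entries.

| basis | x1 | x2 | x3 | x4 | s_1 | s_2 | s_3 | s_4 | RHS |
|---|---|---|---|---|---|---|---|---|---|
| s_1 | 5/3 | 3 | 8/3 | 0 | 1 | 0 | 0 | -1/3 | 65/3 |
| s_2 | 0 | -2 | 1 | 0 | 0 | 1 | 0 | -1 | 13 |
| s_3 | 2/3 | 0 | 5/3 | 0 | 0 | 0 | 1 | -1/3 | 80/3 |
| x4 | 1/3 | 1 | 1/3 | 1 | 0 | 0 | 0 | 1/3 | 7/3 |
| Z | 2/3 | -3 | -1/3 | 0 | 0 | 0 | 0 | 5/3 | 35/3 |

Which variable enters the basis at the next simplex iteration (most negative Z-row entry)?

Negative Z-row entries: x2: -3, x3: -1/3.
The most negative is -3 in column x2, so x2 enters.

x2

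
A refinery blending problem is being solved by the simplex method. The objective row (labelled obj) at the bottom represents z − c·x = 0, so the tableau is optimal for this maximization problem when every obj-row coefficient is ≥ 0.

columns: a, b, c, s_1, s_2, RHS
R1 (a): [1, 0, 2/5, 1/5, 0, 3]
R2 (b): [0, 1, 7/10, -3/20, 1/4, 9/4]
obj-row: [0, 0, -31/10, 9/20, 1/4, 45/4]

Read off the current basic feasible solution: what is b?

b is basic (row 2); its value is the RHS of that row, 9/4.

9/4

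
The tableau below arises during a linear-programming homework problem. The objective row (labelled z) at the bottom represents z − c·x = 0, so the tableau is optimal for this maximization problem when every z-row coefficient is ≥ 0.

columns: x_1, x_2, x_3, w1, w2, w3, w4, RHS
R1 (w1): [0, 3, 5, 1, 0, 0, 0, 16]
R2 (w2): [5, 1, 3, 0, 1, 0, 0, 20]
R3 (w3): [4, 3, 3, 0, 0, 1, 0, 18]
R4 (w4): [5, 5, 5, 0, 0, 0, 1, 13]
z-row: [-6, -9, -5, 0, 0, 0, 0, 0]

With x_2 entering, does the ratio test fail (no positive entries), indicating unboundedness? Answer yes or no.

no

Column x_2 has positive entries in row(s) 1, 2, 3, 4, so the ratio test bounds it — not unbounded.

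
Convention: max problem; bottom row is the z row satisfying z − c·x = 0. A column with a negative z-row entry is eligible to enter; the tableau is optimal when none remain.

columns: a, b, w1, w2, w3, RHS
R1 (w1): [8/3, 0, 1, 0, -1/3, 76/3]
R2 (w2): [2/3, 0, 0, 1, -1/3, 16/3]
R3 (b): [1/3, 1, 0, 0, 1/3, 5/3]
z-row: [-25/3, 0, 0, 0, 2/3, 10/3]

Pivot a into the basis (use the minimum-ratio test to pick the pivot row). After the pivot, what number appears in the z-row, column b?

Ratio test on column a — row 1: (76/3)/(8/3) = 19/2; row 2: (16/3)/(2/3) = 8; row 3: (5/3)/(1/3) = 5. Minimum is 5 at row 3 (b leaves); pivot element 1/3.
Divide row 3 by 1/3; eliminate column a from the other rows.
z-row update in column b: 0 − (-25/3)·3 = 25.

25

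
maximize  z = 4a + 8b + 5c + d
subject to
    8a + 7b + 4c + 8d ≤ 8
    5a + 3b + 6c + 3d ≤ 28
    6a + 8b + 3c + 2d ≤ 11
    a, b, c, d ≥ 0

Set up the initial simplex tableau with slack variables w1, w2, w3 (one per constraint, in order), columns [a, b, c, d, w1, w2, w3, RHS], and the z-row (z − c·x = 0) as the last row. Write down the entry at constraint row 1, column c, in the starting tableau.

4

Constraint 1 has coefficient 4 on c.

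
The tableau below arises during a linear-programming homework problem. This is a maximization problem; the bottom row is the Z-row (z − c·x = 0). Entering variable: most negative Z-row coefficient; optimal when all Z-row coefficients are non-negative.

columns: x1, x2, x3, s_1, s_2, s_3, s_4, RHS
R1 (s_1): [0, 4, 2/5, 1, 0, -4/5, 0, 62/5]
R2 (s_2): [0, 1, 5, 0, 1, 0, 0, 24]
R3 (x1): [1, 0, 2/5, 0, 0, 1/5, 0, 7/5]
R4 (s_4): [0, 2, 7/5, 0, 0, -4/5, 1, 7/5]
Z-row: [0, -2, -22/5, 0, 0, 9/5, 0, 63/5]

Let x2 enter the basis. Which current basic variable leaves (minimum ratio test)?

Column x2 entries and ratios — s_1: (62/5)/4 = 31/10; s_2: 24/1 = 24; x1: 0 ≤ 0, skip; s_4: (7/5)/2 = 7/10.
Smallest ratio is 7/10 in the row of s_4, so s_4 leaves.

s_4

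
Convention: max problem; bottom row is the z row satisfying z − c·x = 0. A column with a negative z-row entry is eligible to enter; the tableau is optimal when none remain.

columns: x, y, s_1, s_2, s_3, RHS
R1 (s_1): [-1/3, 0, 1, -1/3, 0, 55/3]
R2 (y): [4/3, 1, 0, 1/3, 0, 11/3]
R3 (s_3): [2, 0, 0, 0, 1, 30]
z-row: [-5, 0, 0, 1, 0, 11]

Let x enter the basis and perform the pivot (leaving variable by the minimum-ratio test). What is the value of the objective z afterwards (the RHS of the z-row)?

Ratio test on column x — row 1: entry -1/3 ≤ 0; row 2: (11/3)/(4/3) = 11/4; row 3: 30/2 = 15. Minimum is 11/4 at row 2 (y leaves); pivot element 4/3.
Pivot on row 2; the z-row RHS becomes 11 − (-5)·(11/4) = 99/4.

99/4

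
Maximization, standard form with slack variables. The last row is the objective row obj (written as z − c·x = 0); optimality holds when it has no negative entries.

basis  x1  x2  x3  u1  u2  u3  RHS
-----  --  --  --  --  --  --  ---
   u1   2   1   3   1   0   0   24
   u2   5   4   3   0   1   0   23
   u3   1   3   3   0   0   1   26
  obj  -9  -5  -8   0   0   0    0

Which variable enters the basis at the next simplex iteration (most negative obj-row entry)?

Negative obj-row entries: x1: -9, x2: -5, x3: -8.
The most negative is -9 in column x1, so x1 enters.

x1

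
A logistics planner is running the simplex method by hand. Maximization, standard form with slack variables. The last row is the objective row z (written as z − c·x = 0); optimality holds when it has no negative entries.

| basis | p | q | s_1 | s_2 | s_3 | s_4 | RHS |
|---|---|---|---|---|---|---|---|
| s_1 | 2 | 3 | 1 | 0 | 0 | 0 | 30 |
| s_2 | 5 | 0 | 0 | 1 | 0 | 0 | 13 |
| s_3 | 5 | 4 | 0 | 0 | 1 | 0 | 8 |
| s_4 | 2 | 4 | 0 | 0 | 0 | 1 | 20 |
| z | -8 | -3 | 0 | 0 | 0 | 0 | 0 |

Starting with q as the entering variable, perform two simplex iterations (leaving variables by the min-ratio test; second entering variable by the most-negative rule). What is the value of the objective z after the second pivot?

64/5

Ratio test on column q — row 1: 30/3 = 10; row 2: entry 0 ≤ 0; row 3: 8/4 = 2; row 4: 20/4 = 5. Minimum is 2 at row 3 (s_3 leaves); pivot element 4.
Pivot on row 3; the z-row RHS becomes 0 − (-3)·2 = 6.
Next entering variable (most negative z-row entry -17/4): p.
Ratio test on column p — row 1: entry -7/4 ≤ 0; row 2: 13/5 = 13/5; row 3: 2/(5/4) = 8/5; row 4: entry -3 ≤ 0. Minimum is 8/5 at row 3 (q leaves); pivot element 5/4.
After the second pivot the z-row RHS is 6 − (-17/4)·(8/5) = 64/5.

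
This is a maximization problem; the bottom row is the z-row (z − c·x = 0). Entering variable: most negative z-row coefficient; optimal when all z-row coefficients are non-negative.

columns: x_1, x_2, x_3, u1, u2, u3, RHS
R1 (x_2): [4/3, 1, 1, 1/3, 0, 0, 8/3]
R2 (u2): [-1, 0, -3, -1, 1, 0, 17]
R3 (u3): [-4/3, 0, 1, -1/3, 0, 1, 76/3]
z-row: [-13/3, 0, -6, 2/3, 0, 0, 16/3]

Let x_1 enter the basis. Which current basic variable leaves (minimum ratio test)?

Column x_1 entries and ratios — x_2: (8/3)/(4/3) = 2; u2: -1 ≤ 0, skip; u3: -4/3 ≤ 0, skip.
Smallest ratio is 2 in the row of x_2, so x_2 leaves.

x_2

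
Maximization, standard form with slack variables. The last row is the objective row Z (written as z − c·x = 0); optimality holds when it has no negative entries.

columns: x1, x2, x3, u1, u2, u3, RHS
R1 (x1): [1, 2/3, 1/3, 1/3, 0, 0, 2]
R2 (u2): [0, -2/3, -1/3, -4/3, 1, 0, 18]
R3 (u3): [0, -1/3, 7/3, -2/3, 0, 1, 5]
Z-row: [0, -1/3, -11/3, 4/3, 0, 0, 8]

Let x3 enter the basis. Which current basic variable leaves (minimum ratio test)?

Column x3 entries and ratios — x1: 2/(1/3) = 6; u2: -1/3 ≤ 0, skip; u3: 5/(7/3) = 15/7.
Smallest ratio is 15/7 in the row of u3, so u3 leaves.

u3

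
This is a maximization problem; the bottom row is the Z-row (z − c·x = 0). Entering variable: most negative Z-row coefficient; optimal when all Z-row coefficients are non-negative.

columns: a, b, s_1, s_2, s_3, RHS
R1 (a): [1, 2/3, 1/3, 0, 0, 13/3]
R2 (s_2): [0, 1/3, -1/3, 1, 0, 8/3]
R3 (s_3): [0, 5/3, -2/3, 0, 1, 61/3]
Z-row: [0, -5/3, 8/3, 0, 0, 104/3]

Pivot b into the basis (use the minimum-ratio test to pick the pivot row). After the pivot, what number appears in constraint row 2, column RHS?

Ratio test on column b — row 1: (13/3)/(2/3) = 13/2; row 2: (8/3)/(1/3) = 8; row 3: (61/3)/(5/3) = 61/5. Minimum is 13/2 at row 1 (a leaves); pivot element 2/3.
Divide row 1 by 2/3; eliminate column b from the other rows.
Row 2 update in column RHS: 8/3 − (1/3)·(13/2) = 1/2.

1/2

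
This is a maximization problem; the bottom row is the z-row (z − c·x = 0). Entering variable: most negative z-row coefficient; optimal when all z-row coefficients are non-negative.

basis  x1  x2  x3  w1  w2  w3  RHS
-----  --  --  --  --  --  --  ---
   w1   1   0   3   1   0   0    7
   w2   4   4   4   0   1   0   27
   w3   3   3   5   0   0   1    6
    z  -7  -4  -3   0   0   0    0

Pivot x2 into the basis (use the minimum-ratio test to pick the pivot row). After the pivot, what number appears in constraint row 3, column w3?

1/3

Ratio test on column x2 — row 1: entry 0 ≤ 0; row 2: 27/4 = 27/4; row 3: 6/3 = 2. Minimum is 2 at row 3 (w3 leaves); pivot element 3.
Divide row 3 by 3; eliminate column x2 from the other rows.
In the new row 3, the w3 entry is the old entry divided by the pivot: 1/3 = 1/3.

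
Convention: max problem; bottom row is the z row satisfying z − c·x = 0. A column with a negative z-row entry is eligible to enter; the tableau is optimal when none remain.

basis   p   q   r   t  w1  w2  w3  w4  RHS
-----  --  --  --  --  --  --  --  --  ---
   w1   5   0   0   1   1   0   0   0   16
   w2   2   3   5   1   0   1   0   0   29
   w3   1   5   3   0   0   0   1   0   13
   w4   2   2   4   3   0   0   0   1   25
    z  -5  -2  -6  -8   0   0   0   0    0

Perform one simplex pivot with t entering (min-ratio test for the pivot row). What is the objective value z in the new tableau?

200/3

Ratio test on column t — row 1: 16/1 = 16; row 2: 29/1 = 29; row 3: entry 0 ≤ 0; row 4: 25/3 = 25/3. Minimum is 25/3 at row 4 (w4 leaves); pivot element 3.
Pivot on row 4; the z-row RHS becomes 0 − (-8)·(25/3) = 200/3.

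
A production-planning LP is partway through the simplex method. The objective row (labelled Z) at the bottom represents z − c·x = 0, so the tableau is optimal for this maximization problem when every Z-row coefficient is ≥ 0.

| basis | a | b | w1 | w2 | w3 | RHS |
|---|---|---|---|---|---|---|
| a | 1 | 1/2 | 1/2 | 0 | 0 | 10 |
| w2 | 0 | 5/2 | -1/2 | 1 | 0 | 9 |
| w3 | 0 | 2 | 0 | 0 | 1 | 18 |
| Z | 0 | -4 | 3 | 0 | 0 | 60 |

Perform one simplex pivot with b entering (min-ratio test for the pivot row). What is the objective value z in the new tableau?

Ratio test on column b — row 1: 10/(1/2) = 20; row 2: 9/(5/2) = 18/5; row 3: 18/2 = 9. Minimum is 18/5 at row 2 (w2 leaves); pivot element 5/2.
Pivot on row 2; the Z-row RHS becomes 60 − (-4)·(18/5) = 372/5.

372/5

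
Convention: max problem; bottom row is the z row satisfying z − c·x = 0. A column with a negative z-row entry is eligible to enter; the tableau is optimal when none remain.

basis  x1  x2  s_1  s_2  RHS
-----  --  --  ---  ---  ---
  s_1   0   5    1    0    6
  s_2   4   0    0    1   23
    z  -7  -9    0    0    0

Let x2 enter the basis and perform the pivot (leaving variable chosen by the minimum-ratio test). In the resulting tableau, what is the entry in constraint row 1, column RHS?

Ratio test on column x2 — row 1: 6/5 = 6/5; row 2: entry 0 ≤ 0. Minimum is 6/5 at row 1 (s_1 leaves); pivot element 5.
Divide row 1 by 5; eliminate column x2 from the other rows.
In the new row 1, the RHS entry is the old entry divided by the pivot: 6/5 = 6/5.

6/5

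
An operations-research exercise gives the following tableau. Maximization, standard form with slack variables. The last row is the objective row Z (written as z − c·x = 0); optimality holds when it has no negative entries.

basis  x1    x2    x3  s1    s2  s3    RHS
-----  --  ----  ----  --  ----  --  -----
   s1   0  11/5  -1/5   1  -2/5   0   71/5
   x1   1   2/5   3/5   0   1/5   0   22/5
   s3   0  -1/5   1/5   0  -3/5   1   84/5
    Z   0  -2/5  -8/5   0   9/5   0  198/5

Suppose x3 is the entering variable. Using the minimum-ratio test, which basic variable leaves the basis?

x1

Column x3 entries and ratios — s1: -1/5 ≤ 0, skip; x1: (22/5)/(3/5) = 22/3; s3: (84/5)/(1/5) = 84.
Smallest ratio is 22/3 in the row of x1, so x1 leaves.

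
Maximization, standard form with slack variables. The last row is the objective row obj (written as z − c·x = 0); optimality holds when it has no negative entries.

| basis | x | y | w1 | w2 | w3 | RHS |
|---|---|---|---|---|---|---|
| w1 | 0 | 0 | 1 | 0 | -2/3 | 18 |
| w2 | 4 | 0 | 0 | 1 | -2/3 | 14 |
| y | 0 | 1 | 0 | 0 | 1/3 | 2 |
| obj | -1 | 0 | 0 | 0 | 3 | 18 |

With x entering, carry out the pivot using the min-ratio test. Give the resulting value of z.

43/2

Ratio test on column x — row 1: entry 0 ≤ 0; row 2: 14/4 = 7/2; row 3: entry 0 ≤ 0. Minimum is 7/2 at row 2 (w2 leaves); pivot element 4.
Pivot on row 2; the obj-row RHS becomes 18 − (-1)·(7/2) = 43/2.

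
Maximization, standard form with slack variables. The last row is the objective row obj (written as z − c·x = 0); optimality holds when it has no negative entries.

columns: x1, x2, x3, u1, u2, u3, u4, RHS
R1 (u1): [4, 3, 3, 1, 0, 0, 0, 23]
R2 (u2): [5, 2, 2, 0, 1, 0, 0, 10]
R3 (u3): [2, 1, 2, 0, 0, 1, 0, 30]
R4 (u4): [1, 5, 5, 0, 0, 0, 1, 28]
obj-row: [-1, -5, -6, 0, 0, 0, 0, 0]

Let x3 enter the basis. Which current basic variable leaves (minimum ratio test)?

Column x3 entries and ratios — u1: 23/3 = 23/3; u2: 10/2 = 5; u3: 30/2 = 15; u4: 28/5 = 28/5.
Smallest ratio is 5 in the row of u2, so u2 leaves.

u2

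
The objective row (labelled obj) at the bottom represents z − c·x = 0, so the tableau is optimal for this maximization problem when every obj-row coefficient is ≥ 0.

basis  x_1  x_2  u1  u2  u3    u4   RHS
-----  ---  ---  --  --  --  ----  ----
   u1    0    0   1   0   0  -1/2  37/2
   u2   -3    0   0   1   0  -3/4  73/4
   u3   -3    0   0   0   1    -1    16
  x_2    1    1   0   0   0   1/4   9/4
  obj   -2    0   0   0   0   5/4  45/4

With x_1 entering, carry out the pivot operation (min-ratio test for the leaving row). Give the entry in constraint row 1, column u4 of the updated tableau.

-1/2

Ratio test on column x_1 — row 1: entry 0 ≤ 0; row 2: entry -3 ≤ 0; row 3: entry -3 ≤ 0; row 4: (9/4)/1 = 9/4. Minimum is 9/4 at row 4 (x_2 leaves); pivot element 1.
Divide row 4 by 1; eliminate column x_1 from the other rows.
Row 1 update in column u4: -1/2 − 0·(1/4) = -1/2.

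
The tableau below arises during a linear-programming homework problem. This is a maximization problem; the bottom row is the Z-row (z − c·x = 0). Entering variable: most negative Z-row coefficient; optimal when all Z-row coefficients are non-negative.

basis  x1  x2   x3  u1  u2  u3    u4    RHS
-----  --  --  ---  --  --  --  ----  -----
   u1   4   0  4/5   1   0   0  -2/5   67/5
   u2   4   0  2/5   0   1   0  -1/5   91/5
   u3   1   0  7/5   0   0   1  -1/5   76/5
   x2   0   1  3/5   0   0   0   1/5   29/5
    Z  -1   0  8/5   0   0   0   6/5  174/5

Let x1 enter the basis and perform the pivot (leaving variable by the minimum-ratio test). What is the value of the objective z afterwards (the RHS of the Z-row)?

Ratio test on column x1 — row 1: (67/5)/4 = 67/20; row 2: (91/5)/4 = 91/20; row 3: (76/5)/1 = 76/5; row 4: entry 0 ≤ 0. Minimum is 67/20 at row 1 (u1 leaves); pivot element 4.
Pivot on row 1; the Z-row RHS becomes 174/5 − (-1)·(67/20) = 763/20.

763/20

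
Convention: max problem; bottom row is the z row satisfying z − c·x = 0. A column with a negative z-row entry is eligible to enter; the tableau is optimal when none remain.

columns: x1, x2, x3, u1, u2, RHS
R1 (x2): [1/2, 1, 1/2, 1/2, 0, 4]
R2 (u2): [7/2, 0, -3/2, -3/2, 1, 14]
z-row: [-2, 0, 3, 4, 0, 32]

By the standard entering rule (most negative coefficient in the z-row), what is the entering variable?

Negative z-row entries: x1: -2.
The most negative is -2 in column x1, so x1 enters.

x1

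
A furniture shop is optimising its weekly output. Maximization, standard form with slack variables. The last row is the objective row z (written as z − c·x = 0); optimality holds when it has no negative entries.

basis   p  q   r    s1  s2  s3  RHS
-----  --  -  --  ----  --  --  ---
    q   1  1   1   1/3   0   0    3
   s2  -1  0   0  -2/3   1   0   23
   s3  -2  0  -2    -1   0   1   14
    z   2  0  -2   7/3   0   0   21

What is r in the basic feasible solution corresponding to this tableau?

r is not in the basis, so in the current basic feasible solution r = 0.

0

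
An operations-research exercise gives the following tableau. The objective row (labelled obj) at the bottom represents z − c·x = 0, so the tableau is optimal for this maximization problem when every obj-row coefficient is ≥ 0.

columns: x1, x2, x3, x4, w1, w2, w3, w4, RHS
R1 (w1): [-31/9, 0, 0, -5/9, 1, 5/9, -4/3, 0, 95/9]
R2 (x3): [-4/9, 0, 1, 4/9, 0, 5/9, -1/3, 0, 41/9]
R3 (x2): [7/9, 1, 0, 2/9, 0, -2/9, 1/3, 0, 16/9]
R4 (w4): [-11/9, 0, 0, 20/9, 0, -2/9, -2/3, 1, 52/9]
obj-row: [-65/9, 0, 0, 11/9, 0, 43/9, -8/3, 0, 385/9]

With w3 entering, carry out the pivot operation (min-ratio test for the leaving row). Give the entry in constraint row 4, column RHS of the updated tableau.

28/3

Ratio test on column w3 — row 1: entry -4/3 ≤ 0; row 2: entry -1/3 ≤ 0; row 3: (16/9)/(1/3) = 16/3; row 4: entry -2/3 ≤ 0. Minimum is 16/3 at row 3 (x2 leaves); pivot element 1/3.
Divide row 3 by 1/3; eliminate column w3 from the other rows.
Row 4 update in column RHS: 52/9 − (-2/3)·(16/3) = 28/3.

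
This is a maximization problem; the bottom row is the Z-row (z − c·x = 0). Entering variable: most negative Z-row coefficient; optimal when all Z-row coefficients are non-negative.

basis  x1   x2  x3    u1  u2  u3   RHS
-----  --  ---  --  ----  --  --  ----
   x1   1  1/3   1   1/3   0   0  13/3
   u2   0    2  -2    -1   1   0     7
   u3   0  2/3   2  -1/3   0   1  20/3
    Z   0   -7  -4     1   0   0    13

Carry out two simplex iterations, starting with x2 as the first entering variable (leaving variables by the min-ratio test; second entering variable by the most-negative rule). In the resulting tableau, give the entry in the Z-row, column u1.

-5/2

Ratio test on column x2 — row 1: (13/3)/(1/3) = 13; row 2: 7/2 = 7/2; row 3: (20/3)/(2/3) = 10. Minimum is 7/2 at row 2 (u2 leaves); pivot element 2.
Divide row 2 by 2; eliminate column x2 from the other rows.
Second iteration: most negative Z-row entry is -11 in column x3, so x3 enters.
Ratio test on column x3 — row 1: (19/6)/(4/3) = 19/8; row 2: entry -1 ≤ 0; row 3: (13/3)/(8/3) = 13/8. Minimum is 13/8 at row 3 (u3 leaves); pivot element 8/3.
Divide row 3 by 8/3; eliminate column x3 from the other rows.
After both pivots, the entry at the Z-row, column u1 is -5/2.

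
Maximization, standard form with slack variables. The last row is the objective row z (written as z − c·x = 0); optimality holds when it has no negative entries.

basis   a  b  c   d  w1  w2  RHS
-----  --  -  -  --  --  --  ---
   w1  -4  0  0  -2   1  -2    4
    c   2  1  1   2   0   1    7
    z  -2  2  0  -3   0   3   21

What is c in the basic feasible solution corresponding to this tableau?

c is basic (row 2); its value is the RHS of that row, 7.

7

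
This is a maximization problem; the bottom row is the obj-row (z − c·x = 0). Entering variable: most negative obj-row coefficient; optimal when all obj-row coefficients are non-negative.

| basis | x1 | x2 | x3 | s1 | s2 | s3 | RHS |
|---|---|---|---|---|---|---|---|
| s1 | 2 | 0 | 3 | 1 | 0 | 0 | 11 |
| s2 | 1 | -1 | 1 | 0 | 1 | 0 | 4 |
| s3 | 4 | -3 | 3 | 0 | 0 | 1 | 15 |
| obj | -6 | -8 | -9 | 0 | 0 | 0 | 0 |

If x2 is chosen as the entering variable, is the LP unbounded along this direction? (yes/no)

Every constraint-row entry in column x2 is ≤ 0, so increasing x2 is unbounded.

yes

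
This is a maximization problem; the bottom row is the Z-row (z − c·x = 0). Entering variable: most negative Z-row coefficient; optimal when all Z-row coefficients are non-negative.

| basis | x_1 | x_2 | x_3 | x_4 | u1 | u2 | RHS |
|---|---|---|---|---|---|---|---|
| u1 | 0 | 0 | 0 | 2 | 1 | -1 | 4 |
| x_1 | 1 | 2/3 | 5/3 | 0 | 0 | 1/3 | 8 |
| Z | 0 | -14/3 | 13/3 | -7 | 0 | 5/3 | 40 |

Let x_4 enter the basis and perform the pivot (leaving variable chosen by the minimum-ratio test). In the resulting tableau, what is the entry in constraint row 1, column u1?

Ratio test on column x_4 — row 1: 4/2 = 2; row 2: entry 0 ≤ 0. Minimum is 2 at row 1 (u1 leaves); pivot element 2.
Divide row 1 by 2; eliminate column x_4 from the other rows.
In the new row 1, the u1 entry is the old entry divided by the pivot: 1/2 = 1/2.

1/2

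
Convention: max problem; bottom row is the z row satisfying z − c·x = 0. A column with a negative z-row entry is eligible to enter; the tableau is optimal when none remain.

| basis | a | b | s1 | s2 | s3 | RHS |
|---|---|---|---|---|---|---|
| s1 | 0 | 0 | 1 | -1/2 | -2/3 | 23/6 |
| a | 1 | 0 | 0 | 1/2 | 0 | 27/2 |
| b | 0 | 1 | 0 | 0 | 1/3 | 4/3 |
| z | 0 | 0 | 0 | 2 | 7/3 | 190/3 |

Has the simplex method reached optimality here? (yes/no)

Every z-row coefficient is ≥ 0, so the tableau is optimal.

yes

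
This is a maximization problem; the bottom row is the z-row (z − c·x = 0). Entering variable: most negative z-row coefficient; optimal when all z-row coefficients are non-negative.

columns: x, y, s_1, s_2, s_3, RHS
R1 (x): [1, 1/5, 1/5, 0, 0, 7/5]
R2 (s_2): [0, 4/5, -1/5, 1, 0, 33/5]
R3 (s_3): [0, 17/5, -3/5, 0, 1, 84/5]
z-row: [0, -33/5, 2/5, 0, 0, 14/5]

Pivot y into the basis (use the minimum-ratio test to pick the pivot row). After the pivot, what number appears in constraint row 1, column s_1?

Ratio test on column y — row 1: (7/5)/(1/5) = 7; row 2: (33/5)/(4/5) = 33/4; row 3: (84/5)/(17/5) = 84/17. Minimum is 84/17 at row 3 (s_3 leaves); pivot element 17/5.
Divide row 3 by 17/5; eliminate column y from the other rows.
Row 1 update in column s_1: 1/5 − (1/5)·(-3/17) = 4/17.

4/17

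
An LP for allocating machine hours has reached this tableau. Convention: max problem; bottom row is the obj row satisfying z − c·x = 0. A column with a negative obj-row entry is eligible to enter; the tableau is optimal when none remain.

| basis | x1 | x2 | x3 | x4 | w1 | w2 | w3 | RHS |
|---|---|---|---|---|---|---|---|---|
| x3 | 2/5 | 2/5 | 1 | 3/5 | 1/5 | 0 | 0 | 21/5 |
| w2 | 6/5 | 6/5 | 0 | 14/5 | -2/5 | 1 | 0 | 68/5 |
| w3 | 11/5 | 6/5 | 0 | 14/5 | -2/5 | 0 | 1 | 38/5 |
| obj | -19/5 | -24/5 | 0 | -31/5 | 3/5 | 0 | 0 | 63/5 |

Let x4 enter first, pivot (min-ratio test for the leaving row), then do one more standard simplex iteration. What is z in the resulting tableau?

Ratio test on column x4 — row 1: (21/5)/(3/5) = 7; row 2: (68/5)/(14/5) = 34/7; row 3: (38/5)/(14/5) = 19/7. Minimum is 19/7 at row 3 (w3 leaves); pivot element 14/5.
Pivot on row 3; the obj-row RHS becomes 63/5 − (-31/5)·(19/7) = 206/7.
Next entering variable (most negative obj-row entry -15/7): x2.
Ratio test on column x2 — row 1: (18/7)/(1/7) = 18; row 2: entry 0 ≤ 0; row 3: (19/7)/(3/7) = 19/3. Minimum is 19/3 at row 3 (x4 leaves); pivot element 3/7.
After the second pivot the obj-row RHS is 206/7 − (-15/7)·(19/3) = 43.

43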